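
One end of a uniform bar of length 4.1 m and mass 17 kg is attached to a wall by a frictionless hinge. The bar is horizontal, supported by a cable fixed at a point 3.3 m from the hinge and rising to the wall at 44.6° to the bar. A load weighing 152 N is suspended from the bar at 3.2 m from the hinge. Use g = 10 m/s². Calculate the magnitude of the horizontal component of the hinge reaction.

H_x ≈ 257 N

Take torques about the hinge: T sin 44.6° · 3.3 = 17×10×2.05 + 152×3.2 = 834.9 N·m.
So T = 834.9 / (0.7022 × 3.3) = 360.32 N.
ΣF_x = 0: H_x = T cos 44.6° = 256.56 N.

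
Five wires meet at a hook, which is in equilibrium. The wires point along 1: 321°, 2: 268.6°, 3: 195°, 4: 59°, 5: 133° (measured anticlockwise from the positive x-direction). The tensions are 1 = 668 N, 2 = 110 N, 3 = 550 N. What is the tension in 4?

T_4 ≈ 489 N

Resolve: ΣF_x = 668 cos 321° + 110 cos 268.6° + 550 cos 195° + T_4 cos 59° + T_5 cos 133° = 0.
        ΣF_y = 668 sin 321° + 110 sin 268.6° + 550 sin 195° + T_4 sin 59° + T_5 sin 133° = 0.
The known terms sum to (-14.81, -672.7) N, so 0.5150 T_4 − 0.6820 T_5 = 14.81 and 0.8572 T_4 + 0.7314 T_5 = 672.7.
Solving simultaneously: T_4 = 488.5 N, T_5 = 347.2 N.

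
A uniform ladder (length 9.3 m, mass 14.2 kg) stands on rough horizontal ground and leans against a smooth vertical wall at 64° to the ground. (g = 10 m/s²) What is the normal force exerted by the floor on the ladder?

ΣF_y = 0: N_floor = 14.2×10 = 142 N.

N_floor ≈ 142 N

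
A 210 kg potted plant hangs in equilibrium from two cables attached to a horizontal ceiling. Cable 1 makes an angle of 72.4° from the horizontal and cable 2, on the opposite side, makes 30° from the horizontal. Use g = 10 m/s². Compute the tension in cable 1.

Weight W = 210 × 10 = 2100 N acts straight down.
Horizontal: T_1 cos 72.4° = T_2 cos 30°  →  T_2 = 0.3491 T_1.
Vertical: T_1 sin 72.4° + T_2 sin 30° = 2100.
Substituting the horizontal relation into the vertical equation gives 1.128 T_1 = 2100, so T_1 = 1862 N.

T_1 ≈ 1860 N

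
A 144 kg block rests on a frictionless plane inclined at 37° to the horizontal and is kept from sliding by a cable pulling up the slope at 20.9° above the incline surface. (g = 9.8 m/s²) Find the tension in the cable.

T ≈ 909 N

Take axes along and perpendicular to the incline. Weight components: W sin 37° = 849.3 N down-slope, W cos 37° = 1127 N into the surface.
Along incline: T cos 20.9° = W sin 37° → T = 909.1 N.
Perpendicular: N = W cos 37° − T sin 20.9° = 802.7 N.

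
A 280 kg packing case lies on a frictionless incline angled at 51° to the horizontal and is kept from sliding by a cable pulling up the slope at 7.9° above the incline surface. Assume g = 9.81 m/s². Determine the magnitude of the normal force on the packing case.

N ≈ 1430 N

Take axes along and perpendicular to the incline. Weight components: W sin 51° = 2135 N down-slope, W cos 51° = 1729 N into the surface.
Along incline: T cos 7.9° = W sin 51° → T = 2155 N.
Perpendicular: N = W cos 51° − T sin 7.9° = 1432 N.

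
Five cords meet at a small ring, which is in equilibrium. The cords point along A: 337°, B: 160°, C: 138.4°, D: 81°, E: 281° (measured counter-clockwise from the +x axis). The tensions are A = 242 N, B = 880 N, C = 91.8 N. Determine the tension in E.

Resolve: ΣF_x = 242 cos 337° + 880 cos 160° + 91.8 cos 138.4° + T_D cos 81° + T_E cos 281° = 0.
        ΣF_y = 242 sin 337° + 880 sin 160° + 91.8 sin 138.4° + T_D sin 81° + T_E sin 281° = 0.
The known terms sum to (-672.8, 267.4) N, so 0.1564 T_D + 0.1908 T_E = 672.8 and 0.9877 T_D − 0.9816 T_E = -267.4.
Solving simultaneously: T_D = 1782 N, T_E = 2065 N.

T_E ≈ 2070 N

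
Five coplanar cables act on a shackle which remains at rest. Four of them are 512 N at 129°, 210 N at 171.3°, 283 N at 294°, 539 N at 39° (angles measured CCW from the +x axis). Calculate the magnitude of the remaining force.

Sum the known components: ΣF_x = 4.192 N, ΣF_y = 510.3 N.
For equilibrium the remaining force must supply (−ΣF_x, −ΣF_y) = (-4.192, -510.3) N.
Magnitude = √((-4.192)² + (-510.3)²) = 510.4 N; direction = atan2(-510.3, -4.192) = 269.5°.

F ≈ 510 N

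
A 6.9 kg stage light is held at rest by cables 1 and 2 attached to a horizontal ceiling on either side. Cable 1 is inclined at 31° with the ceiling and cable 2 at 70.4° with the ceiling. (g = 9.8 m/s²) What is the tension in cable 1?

T_1 ≈ 23.1 N

Weight W = 6.9 × 9.8 = 67.62 N acts straight down.
Horizontal: T_1 cos 31° = T_2 cos 70.4°  →  T_2 = 2.555 T_1.
Vertical: T_1 sin 31° + T_2 sin 70.4° = 67.62.
Substituting the horizontal relation into the vertical equation gives 2.922 T_1 = 67.62, so T_1 = 23.14 N.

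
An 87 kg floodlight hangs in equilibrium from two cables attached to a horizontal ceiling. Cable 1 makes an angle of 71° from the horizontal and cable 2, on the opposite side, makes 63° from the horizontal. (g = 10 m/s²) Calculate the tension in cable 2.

Weight W = 87 × 10 = 870 N acts straight down.
Horizontal: T_1 cos 71° = T_2 cos 63°  →  T_1 = 1.394 T_2.
Vertical: T_1 sin 71° + T_2 sin 63° = 870.
Substituting the horizontal relation into the vertical equation gives 2.209 T_2 = 870, so T_2 = 393.8 N.

T_2 ≈ 394 N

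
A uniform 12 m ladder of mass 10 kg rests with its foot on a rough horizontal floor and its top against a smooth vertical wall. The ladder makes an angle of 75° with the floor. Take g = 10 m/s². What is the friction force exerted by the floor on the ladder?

Torques about the foot: N_wall · 12 sin 75° = 10×10×6 cos 75° → N_wall = 13.397 N.
ΣF_x = 0: f_floor = N_wall = 13.397 N.

f ≈ 13.4 N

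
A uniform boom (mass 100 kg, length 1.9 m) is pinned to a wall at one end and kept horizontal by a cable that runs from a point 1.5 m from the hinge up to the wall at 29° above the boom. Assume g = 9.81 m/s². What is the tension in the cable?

T ≈ 1280 N

Take torques about the hinge: T sin 29° · 1.5 = 100×9.81×0.95 = 931.95 N·m.
So T = 931.95 / (0.4848 × 1.5) = 1281.5 N.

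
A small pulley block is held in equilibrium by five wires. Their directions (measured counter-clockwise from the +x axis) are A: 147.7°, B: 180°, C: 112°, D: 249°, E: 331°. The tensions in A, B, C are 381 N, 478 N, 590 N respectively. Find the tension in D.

T_D ≈ 163 N

Resolve: ΣF_x = 381 cos 147.7° + 478 cos 180° + 590 cos 112° + T_D cos 249° + T_E cos 331° = 0.
        ΣF_y = 381 sin 147.7° + 478 sin 180° + 590 sin 112° + T_D sin 249° + T_E sin 331° = 0.
The known terms sum to (-1021, 750.6) N, so -0.3584 T_D + 0.8746 T_E = 1021 and -0.9336 T_D − 0.4848 T_E = -750.6.
Solving simultaneously: T_D = 163.1 N, T_E = 1234 N.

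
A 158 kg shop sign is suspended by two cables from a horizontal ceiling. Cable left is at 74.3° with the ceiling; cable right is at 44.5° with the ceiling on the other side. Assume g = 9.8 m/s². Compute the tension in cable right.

Weight W = 158 × 9.8 = 1548 N acts straight down.
Horizontal: T_left cos 74.3° = T_right cos 44.5°  →  T_left = 2.636 T_right.
Vertical: T_left sin 74.3° + T_right sin 44.5° = 1548.
Substituting the horizontal relation into the vertical equation gives 3.238 T_right = 1548, so T_right = 478.1 N.

T_right ≈ 478 N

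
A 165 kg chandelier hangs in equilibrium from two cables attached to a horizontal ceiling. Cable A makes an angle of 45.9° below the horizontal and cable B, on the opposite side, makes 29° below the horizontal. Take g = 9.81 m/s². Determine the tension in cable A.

T_A ≈ 1470 N

Weight W = 165 × 9.81 = 1619 N acts straight down.
Horizontal: T_A cos 45.9° = T_B cos 29°  →  T_B = 0.7957 T_A.
Vertical: T_A sin 45.9° + T_B sin 29° = 1619.
Substituting the horizontal relation into the vertical equation gives 1.104 T_A = 1619, so T_A = 1466 N.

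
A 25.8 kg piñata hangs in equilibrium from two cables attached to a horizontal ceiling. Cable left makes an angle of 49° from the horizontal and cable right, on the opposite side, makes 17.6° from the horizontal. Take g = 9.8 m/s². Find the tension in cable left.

Weight W = 25.8 × 9.8 = 252.8 N acts straight down.
Horizontal: T_left cos 49° = T_right cos 17.6°  →  T_right = 0.6883 T_left.
Vertical: T_left sin 49° + T_right sin 17.6° = 252.8.
Substituting the horizontal relation into the vertical equation gives 0.9628 T_left = 252.8, so T_left = 262.6 N.

T_left ≈ 263 N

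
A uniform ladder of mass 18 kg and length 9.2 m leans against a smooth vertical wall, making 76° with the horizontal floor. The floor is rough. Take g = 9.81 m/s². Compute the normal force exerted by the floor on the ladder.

N_floor ≈ 177 N

ΣF_y = 0: N_floor = 18×9.81 = 176.58 N.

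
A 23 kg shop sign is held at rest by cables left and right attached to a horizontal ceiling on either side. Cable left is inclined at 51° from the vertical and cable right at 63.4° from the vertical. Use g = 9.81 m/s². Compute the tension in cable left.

Angles from the horizontal: cable left is 90° − 51° = 39°, cable right is 90° − 63.4° = 26.6°.
Weight W = 23 × 9.81 = 225.6 N acts straight down.
Horizontal: T_left cos 39° = T_right cos 26.6°  →  T_right = 0.8691 T_left.
Vertical: T_left sin 39° + T_right sin 26.6° = 225.6.
Substituting the horizontal relation into the vertical equation gives 1.018 T_left = 225.6, so T_left = 221.5 N.

T_left ≈ 222 N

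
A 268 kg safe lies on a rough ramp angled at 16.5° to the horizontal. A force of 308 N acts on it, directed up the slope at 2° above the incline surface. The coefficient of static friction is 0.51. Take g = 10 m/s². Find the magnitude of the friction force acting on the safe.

Axes along / perpendicular to the incline. W sin 16.5° = 761.2 N down-slope; W cos 16.5° = 2570 N into the surface.
Perpendicular: N = W cos 16.5° − P sin 2° = 2570 − 10.75 = 2559 N.
Along incline: P cos 2° + f = W sin 16.5° (friction acts up-slope) → f = 761.2 − 307.8 = 453.3 N.
|f| = 453.3 N ≤ μN = 1305 N, so the safe is indeed static.

f ≈ 453 N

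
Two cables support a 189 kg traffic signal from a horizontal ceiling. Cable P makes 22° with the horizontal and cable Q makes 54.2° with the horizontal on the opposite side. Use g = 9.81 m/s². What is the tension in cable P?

T_P ≈ 1120 N

Weight W = 189 × 9.81 = 1854 N acts straight down.
Horizontal: T_P cos 22° = T_Q cos 54.2°  →  T_Q = 1.585 T_P.
Vertical: T_P sin 22° + T_Q sin 54.2° = 1854.
Substituting the horizontal relation into the vertical equation gives 1.66 T_P = 1854, so T_P = 1117 N.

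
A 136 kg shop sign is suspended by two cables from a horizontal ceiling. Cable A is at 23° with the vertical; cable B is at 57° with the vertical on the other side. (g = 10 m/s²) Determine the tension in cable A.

Angles from the horizontal: cable A is 90° − 23° = 67°, cable B is 90° − 57° = 33°.
Weight W = 136 × 10 = 1360 N acts straight down.
Horizontal: T_A cos 67° = T_B cos 33°  →  T_B = 0.4659 T_A.
Vertical: T_A sin 67° + T_B sin 33° = 1360.
Substituting the horizontal relation into the vertical equation gives 1.174 T_A = 1360, so T_A = 1158 N.

T_A ≈ 1160 N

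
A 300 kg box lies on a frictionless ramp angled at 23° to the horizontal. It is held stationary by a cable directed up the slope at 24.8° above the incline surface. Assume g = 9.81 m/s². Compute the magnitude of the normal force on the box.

N ≈ 2180 N

Take axes along and perpendicular to the incline. Weight components: W sin 23° = 1150 N down-slope, W cos 23° = 2709 N into the surface.
Along incline: T cos 24.8° = W sin 23° → T = 1267 N.
Perpendicular: N = W cos 23° − T sin 24.8° = 2178 N.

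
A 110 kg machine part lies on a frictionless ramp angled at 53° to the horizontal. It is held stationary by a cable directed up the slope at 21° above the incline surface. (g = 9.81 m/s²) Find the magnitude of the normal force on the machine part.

N ≈ 319 N

Take axes along and perpendicular to the incline. Weight components: W sin 53° = 861.8 N down-slope, W cos 53° = 649.4 N into the surface.
Along incline: T cos 21° = W sin 53° → T = 923.1 N.
Perpendicular: N = W cos 53° − T sin 21° = 318.6 N.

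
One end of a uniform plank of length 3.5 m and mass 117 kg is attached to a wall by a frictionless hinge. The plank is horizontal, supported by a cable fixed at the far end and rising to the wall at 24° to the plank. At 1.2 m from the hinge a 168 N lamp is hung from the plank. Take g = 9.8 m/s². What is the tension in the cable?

T ≈ 1550 N

Take torques about the hinge: T sin 24° · 3.5 = 117×9.8×1.75 + 168×1.2 = 2208.2 N·m.
So T = 2208.2 / (0.4067 × 3.5) = 1551.1 N.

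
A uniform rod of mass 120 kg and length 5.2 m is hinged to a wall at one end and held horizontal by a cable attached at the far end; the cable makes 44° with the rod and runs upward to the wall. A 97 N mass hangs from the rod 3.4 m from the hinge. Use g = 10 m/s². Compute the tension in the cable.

T ≈ 955 N

Take torques about the hinge: T sin 44° · 5.2 = 120×10×2.6 + 97×3.4 = 3449.8 N·m.
So T = 3449.8 / (0.6947 × 5.2) = 955.04 N.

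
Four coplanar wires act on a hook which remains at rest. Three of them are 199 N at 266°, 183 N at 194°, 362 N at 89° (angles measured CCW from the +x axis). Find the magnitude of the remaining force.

F ≈ 220 N

Sum the known components: ΣF_x = -185.1 N, ΣF_y = 119.2 N.
For equilibrium the remaining force must supply (−ΣF_x, −ΣF_y) = (185.1, -119.2) N.
Magnitude = √((185.1)² + (-119.2)²) = 220.2 N; direction = atan2(-119.2, 185.1) = 327.2°.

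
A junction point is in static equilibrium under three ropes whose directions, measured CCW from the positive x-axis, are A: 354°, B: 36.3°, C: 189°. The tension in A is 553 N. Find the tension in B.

T_B ≈ 312 N

Resolve: ΣF_x = 553 cos 354° + T_B cos 36.3° + T_C cos 189° = 0.
        ΣF_y = 553 sin 354° + T_B sin 36.3° + T_C sin 189° = 0.
The known terms sum to (550, -57.8) N, so 0.8059 T_B − 0.9877 T_C = -550 and 0.5920 T_B − 0.1564 T_C = 57.8.
Solving simultaneously: T_B = 312.1 N, T_C = 811.5 N.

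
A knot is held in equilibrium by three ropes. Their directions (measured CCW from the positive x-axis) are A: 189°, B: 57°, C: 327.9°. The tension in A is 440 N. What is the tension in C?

Resolve: ΣF_x = 440 cos 189° + T_B cos 57° + T_C cos 327.9° = 0.
        ΣF_y = 440 sin 189° + T_B sin 57° + T_C sin 327.9° = 0.
The known terms sum to (-434.6, -68.83) N, so 0.5446 T_B + 0.8471 T_C = 434.6 and 0.8387 T_B − 0.5314 T_C = 68.83.
Solving simultaneously: T_B = 289.3 N, T_C = 327 N.

T_C ≈ 327 N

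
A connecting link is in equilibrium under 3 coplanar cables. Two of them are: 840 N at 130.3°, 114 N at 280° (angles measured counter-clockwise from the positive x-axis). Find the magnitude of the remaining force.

F ≈ 744 N

Sum the known components: ΣF_x = -523.5 N, ΣF_y = 528.4 N.
For equilibrium the remaining force must supply (−ΣF_x, −ΣF_y) = (523.5, -528.4) N.
Magnitude = √((523.5)² + (-528.4)²) = 743.8 N; direction = atan2(-528.4, 523.5) = 314.7°.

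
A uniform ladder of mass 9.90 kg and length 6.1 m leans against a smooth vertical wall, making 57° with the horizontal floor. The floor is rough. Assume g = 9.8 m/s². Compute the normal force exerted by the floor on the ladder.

ΣF_y = 0: N_floor = 9.90×9.8 = 97.02 N.

N_floor ≈ 97 N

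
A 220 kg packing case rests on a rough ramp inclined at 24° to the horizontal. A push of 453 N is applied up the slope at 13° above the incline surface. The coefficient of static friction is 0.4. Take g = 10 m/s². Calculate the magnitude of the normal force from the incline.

N ≈ 1910 N

Axes along / perpendicular to the incline. W sin 24° = 894.8 N down-slope; W cos 24° = 2010 N into the surface.
Perpendicular: N = W cos 24° − P sin 13° = 2010 − 101.9 = 1908 N.
Along incline: P cos 13° + f = W sin 24° (friction acts up-slope) → f = 894.8 − 441.4 = 453.4 N.
|f| = 453.4 N ≤ μN = 763.2 N, so the packing case is indeed static.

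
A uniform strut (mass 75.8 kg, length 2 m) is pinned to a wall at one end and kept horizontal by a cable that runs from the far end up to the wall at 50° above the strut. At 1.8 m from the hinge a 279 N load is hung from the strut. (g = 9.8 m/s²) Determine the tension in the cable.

T ≈ 813 N

Take torques about the hinge: T sin 50° · 2 = 75.8×9.8×1 + 279×1.8 = 1245 N·m.
So T = 1245 / (0.7660 × 2) = 812.64 N.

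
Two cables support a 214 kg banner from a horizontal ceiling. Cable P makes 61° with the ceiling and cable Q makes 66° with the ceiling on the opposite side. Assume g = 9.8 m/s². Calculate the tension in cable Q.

Weight W = 214 × 9.8 = 2097 N acts straight down.
Horizontal: T_P cos 61° = T_Q cos 66°  →  T_P = 0.839 T_Q.
Vertical: T_P sin 61° + T_Q sin 66° = 2097.
Substituting the horizontal relation into the vertical equation gives 1.647 T_Q = 2097, so T_Q = 1273 N.

T_Q ≈ 1270 N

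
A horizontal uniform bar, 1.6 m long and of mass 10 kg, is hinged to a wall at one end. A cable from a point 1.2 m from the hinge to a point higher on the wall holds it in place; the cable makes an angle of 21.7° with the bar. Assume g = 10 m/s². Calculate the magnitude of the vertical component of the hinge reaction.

Take torques about the hinge: T sin 21.7° · 1.2 = 10×10×0.8 = 80 N·m.
So T = 80 / (0.3697 × 1.2) = 180.3 N.
ΣF_y = 0: H_y = (10×10) − T sin 21.7° = 100 − 66.667 = 33.333 N.

|H_y| ≈ 33.3 N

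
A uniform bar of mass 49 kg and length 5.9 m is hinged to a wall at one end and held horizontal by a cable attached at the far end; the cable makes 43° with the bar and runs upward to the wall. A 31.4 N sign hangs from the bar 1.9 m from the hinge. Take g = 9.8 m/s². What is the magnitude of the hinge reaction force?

|H| ≈ 375 N

Take torques about the hinge: T sin 43° · 5.9 = 49×9.8×2.95 + 31.4×1.9 = 1476.3 N·m.
So T = 1476.3 / (0.6820 × 5.9) = 366.88 N.
ΣF_x = 0: H_x = T cos 43° = 268.32 N.
ΣF_y = 0: H_y = (49×9.8 + 31.4) − T sin 43° = 511.6 − 250.21 = 261.39 N.
|H| = √(H_x² + H_y²) = √((268.32)² + (261.39)²) = 374.59 N.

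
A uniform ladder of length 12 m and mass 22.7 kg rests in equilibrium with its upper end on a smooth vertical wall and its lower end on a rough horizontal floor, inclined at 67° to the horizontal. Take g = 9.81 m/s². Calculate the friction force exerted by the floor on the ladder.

Torques about the foot: N_wall · 12 sin 67° = 22.7×9.81×6 cos 67° → N_wall = 47.263 N.
ΣF_x = 0: f_floor = N_wall = 47.263 N.

f ≈ 47.3 N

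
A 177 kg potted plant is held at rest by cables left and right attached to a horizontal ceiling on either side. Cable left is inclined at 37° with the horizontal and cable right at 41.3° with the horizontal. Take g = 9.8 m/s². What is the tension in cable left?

T_left ≈ 1330 N

Weight W = 177 × 9.8 = 1735 N acts straight down.
Horizontal: T_left cos 37° = T_right cos 41.3°  →  T_right = 1.063 T_left.
Vertical: T_left sin 37° + T_right sin 41.3° = 1735.
Substituting the horizontal relation into the vertical equation gives 1.303 T_left = 1735, so T_left = 1331 N.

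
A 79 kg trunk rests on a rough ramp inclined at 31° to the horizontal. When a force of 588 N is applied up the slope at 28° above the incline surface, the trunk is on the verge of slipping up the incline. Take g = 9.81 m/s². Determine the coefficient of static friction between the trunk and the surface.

μ ≈ 0.309

On the verge of sliding up the incline, friction is at its maximum μN and acts down the slope.
Perpendicular to incline: N = W cos 31° − P sin 28° = 664.3 − 276 = 388.2 N.
Along incline: P cos 28° − μN = W sin 31° → μ = −(W sin 31° − P cos 28°) / N = 0.3091.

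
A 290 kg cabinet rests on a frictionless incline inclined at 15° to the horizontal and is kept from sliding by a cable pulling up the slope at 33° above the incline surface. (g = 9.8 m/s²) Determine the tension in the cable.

Take axes along and perpendicular to the incline. Weight components: W sin 15° = 735.6 N down-slope, W cos 15° = 2745 N into the surface.
Along incline: T cos 33° = W sin 15° → T = 877.1 N.
Perpendicular: N = W cos 15° − T sin 33° = 2267 N.

T ≈ 877 N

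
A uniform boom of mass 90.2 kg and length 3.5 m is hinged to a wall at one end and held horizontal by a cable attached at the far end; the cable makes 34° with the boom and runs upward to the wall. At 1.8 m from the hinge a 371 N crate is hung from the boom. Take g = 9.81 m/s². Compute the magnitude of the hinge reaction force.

Take torques about the hinge: T sin 34° · 3.5 = 90.2×9.81×1.75 + 371×1.8 = 2216.3 N·m.
So T = 2216.3 / (0.5592 × 3.5) = 1132.4 N.
ΣF_x = 0: H_x = T cos 34° = 938.8 N.
ΣF_y = 0: H_y = (90.2×9.81 + 371) − T sin 34° = 1255.9 − 633.23 = 622.63 N.
|H| = √(H_x² + H_y²) = √((938.8)² + (622.63)²) = 1126.5 N.

|H| ≈ 1130 N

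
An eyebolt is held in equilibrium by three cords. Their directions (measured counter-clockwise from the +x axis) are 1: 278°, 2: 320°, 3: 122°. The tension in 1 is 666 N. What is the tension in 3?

Resolve: ΣF_x = 666 cos 278° + T_2 cos 320° + T_3 cos 122° = 0.
        ΣF_y = 666 sin 278° + T_2 sin 320° + T_3 sin 122° = 0.
The known terms sum to (92.69, -659.5) N, so 0.7660 T_2 − 0.5299 T_3 = -92.69 and -0.6428 T_2 + 0.8480 T_3 = 659.5.
Solving simultaneously: T_2 = 876.6 N, T_3 = 1442 N.

T_3 ≈ 1440 N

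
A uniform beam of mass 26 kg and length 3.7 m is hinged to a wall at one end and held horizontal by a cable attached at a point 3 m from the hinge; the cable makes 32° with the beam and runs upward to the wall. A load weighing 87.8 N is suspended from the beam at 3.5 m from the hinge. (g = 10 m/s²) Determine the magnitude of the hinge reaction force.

Take torques about the hinge: T sin 32° · 3 = 26×10×1.85 + 87.8×3.5 = 788.3 N·m.
So T = 788.3 / (0.5299 × 3) = 495.86 N.
ΣF_x = 0: H_x = T cos 32° = 420.51 N.
ΣF_y = 0: H_y = (26×10 + 87.8) − T sin 32° = 347.8 − 262.77 = 85.033 N.
|H| = √(H_x² + H_y²) = √((420.51)² + (85.033)²) = 429.03 N.

|H| ≈ 429 N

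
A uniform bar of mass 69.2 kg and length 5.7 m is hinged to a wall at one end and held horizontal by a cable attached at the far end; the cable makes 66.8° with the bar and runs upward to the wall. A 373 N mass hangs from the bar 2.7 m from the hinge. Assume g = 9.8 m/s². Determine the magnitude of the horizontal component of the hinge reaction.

H_x ≈ 221 N

Take torques about the hinge: T sin 66.8° · 5.7 = 69.2×9.8×2.85 + 373×2.7 = 2939.9 N·m.
So T = 2939.9 / (0.9191 × 5.7) = 561.14 N.
ΣF_x = 0: H_x = T cos 66.8° = 221.06 N.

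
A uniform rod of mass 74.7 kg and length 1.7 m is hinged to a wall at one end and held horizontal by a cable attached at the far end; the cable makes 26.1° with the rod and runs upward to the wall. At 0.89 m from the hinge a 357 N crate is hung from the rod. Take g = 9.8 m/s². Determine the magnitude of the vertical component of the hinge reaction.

|H_y| ≈ 536 N

Take torques about the hinge: T sin 26.1° · 1.7 = 74.7×9.8×0.85 + 357×0.89 = 939.98 N·m.
So T = 939.98 / (0.4399 × 1.7) = 1256.8 N.
ΣF_y = 0: H_y = (74.7×9.8 + 357) − T sin 26.1° = 1089.1 − 552.93 = 536.13 N.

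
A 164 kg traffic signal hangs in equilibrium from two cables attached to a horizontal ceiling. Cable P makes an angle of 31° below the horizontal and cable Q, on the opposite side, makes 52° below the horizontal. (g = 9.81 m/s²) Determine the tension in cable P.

T_P ≈ 998 N

Weight W = 164 × 9.81 = 1609 N acts straight down.
Horizontal: T_P cos 31° = T_Q cos 52°  →  T_Q = 1.392 T_P.
Vertical: T_P sin 31° + T_Q sin 52° = 1609.
Substituting the horizontal relation into the vertical equation gives 1.612 T_P = 1609, so T_P = 997.9 N.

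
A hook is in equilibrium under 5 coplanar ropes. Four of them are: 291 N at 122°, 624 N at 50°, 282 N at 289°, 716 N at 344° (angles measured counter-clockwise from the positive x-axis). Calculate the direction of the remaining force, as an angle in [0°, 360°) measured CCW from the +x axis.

θ ≈ 194°

Sum the known components: ΣF_x = 1027 N, ΣF_y = 260.8 N.
For equilibrium the remaining force must supply (−ΣF_x, −ΣF_y) = (-1027, -260.8) N.
Magnitude = √((-1027)² + (-260.8)²) = 1060 N; direction = atan2(-260.8, -1027) = 194.2°.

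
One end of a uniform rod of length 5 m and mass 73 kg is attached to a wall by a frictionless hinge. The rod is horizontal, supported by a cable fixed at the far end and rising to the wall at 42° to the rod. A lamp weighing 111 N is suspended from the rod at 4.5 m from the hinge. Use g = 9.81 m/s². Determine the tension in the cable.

Take torques about the hinge: T sin 42° · 5 = 73×9.81×2.5 + 111×4.5 = 2289.8 N·m.
So T = 2289.8 / (0.6691 × 5) = 684.42 N.

T ≈ 684 N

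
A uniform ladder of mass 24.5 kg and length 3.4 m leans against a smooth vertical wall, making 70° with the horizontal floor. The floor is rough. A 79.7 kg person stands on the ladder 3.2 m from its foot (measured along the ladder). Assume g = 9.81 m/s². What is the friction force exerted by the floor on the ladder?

Torques about the foot: N_wall · 3.4 sin 70° = 24.5×9.81×1.7 cos 70° + 79.7×9.81×3.2 cos 70° → N_wall = 311.57 N.
ΣF_x = 0: f_floor = N_wall = 311.57 N.

f ≈ 312 N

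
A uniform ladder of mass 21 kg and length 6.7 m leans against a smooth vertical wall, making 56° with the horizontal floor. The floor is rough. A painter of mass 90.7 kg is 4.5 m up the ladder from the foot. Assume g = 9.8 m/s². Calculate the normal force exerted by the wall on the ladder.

Torques about the foot: N_wall · 6.7 sin 56° = 21×9.8×3.35 cos 56° + 90.7×9.8×4.5 cos 56° → N_wall = 472.09 N.

N_wall ≈ 472 N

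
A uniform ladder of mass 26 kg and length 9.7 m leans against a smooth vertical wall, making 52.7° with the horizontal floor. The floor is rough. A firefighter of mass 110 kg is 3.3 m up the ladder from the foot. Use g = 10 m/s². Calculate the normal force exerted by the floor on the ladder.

N_floor ≈ 1360 N

ΣF_y = 0: N_floor = 26×10 + 110×10 = 1360 N.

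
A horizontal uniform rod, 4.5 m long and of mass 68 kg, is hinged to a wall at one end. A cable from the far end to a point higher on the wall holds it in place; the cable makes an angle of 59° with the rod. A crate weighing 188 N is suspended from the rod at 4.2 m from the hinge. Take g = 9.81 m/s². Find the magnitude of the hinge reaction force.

Take torques about the hinge: T sin 59° · 4.5 = 68×9.81×2.25 + 188×4.2 = 2290.5 N·m.
So T = 2290.5 / (0.8572 × 4.5) = 593.82 N.
ΣF_x = 0: H_x = T cos 59° = 305.84 N.
ΣF_y = 0: H_y = (68×9.81 + 188) − T sin 59° = 855.08 − 509.01 = 346.07 N.
|H| = √(H_x² + H_y²) = √((305.84)² + (346.07)²) = 461.85 N.

|H| ≈ 462 N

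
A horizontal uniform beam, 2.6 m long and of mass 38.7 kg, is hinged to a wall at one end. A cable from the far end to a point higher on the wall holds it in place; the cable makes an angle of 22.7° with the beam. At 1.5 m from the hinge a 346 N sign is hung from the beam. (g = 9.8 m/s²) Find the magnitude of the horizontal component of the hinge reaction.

H_x ≈ 931 N

Take torques about the hinge: T sin 22.7° · 2.6 = 38.7×9.8×1.3 + 346×1.5 = 1012 N·m.
So T = 1012 / (0.3859 × 2.6) = 1008.7 N.
ΣF_x = 0: H_x = T cos 22.7° = 930.52 N.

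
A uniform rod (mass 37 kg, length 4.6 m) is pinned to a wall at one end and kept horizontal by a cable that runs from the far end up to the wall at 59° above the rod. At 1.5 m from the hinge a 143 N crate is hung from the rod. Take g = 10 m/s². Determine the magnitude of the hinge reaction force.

|H| ≈ 314 N

Take torques about the hinge: T sin 59° · 4.6 = 37×10×2.3 + 143×1.5 = 1065.5 N·m.
So T = 1065.5 / (0.8572 × 4.6) = 270.23 N.
ΣF_x = 0: H_x = T cos 59° = 139.18 N.
ΣF_y = 0: H_y = (37×10 + 143) − T sin 59° = 513 − 231.63 = 281.37 N.
|H| = √(H_x² + H_y²) = √((139.18)² + (281.37)²) = 313.91 N.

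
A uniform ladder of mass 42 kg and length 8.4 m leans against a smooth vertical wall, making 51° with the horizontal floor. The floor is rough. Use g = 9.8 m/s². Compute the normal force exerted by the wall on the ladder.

N_wall ≈ 167 N

Torques about the foot: N_wall · 8.4 sin 51° = 42×9.8×4.2 cos 51° → N_wall = 166.65 N.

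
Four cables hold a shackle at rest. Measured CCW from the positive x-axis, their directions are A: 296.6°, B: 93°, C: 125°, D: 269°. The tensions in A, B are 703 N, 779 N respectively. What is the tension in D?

Resolve: ΣF_x = 703 cos 296.6° + 779 cos 93° + T_C cos 125° + T_D cos 269° = 0.
        ΣF_y = 703 sin 296.6° + 779 sin 93° + T_C sin 125° + T_D sin 269° = 0.
The known terms sum to (274, 149.3) N, so -0.5736 T_C − 0.0175 T_D = -274 and 0.8192 T_C − 0.9998 T_D = -149.3.
Solving simultaneously: T_C = 461.7 N, T_D = 527.6 N.

T_D ≈ 528 N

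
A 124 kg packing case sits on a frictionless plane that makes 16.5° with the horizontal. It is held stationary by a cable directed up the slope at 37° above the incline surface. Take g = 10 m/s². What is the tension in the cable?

Take axes along and perpendicular to the incline. Weight components: W sin 16.5° = 352.2 N down-slope, W cos 16.5° = 1189 N into the surface.
Along incline: T cos 37° = W sin 16.5° → T = 441 N.
Perpendicular: N = W cos 16.5° − T sin 37° = 923.6 N.

T ≈ 441 N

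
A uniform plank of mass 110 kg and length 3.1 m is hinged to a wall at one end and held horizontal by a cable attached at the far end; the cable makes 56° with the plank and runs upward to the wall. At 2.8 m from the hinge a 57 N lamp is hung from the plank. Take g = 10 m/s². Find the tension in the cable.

T ≈ 726 N

Take torques about the hinge: T sin 56° · 3.1 = 110×10×1.55 + 57×2.8 = 1864.6 N·m.
So T = 1864.6 / (0.8290 × 3.1) = 725.52 N.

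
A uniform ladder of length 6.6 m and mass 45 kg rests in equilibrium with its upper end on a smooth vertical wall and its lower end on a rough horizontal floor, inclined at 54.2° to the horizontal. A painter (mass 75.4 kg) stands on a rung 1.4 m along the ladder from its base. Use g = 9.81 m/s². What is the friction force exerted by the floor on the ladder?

f ≈ 272 N

Torques about the foot: N_wall · 6.6 sin 54.2° = 45×9.81×3.3 cos 54.2° + 75.4×9.81×1.4 cos 54.2° → N_wall = 272.35 N.
ΣF_x = 0: f_floor = N_wall = 272.35 N.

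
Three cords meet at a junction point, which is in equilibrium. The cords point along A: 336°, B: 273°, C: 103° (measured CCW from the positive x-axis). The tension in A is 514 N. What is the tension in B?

Resolve: ΣF_x = 514 cos 336° + T_B cos 273° + T_C cos 103° = 0.
        ΣF_y = 514 sin 336° + T_B sin 273° + T_C sin 103° = 0.
The known terms sum to (469.6, -209.1) N, so 0.0523 T_B − 0.2250 T_C = -469.6 and -0.9986 T_B + 0.9744 T_C = 209.1.
Solving simultaneously: T_B = 2364 N, T_C = 2637 N.

T_B ≈ 2360 N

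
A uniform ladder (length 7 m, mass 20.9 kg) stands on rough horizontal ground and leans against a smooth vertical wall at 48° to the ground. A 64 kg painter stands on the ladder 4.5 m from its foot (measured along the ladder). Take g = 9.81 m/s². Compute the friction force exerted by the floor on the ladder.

Torques about the foot: N_wall · 7 sin 48° = 20.9×9.81×3.5 cos 48° + 64×9.81×4.5 cos 48° → N_wall = 455.72 N.
ΣF_x = 0: f_floor = N_wall = 455.72 N.

f ≈ 456 N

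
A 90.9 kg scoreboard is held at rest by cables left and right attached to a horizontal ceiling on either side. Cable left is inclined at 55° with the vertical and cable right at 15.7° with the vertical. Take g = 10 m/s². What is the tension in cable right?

T_right ≈ 789 N

Angles from the horizontal: cable left is 90° − 55° = 35°, cable right is 90° − 15.7° = 74.3°.
Weight W = 90.9 × 10 = 909 N acts straight down.
Horizontal: T_left cos 35° = T_right cos 74.3°  →  T_left = 0.3303 T_right.
Vertical: T_left sin 35° + T_right sin 74.3° = 909.
Substituting the horizontal relation into the vertical equation gives 1.152 T_right = 909, so T_right = 788.9 N.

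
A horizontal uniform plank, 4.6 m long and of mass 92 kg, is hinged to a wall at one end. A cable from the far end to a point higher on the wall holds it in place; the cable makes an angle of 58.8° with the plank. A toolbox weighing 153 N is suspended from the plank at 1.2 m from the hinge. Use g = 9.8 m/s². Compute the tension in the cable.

Take torques about the hinge: T sin 58.8° · 4.6 = 92×9.8×2.3 + 153×1.2 = 2257.3 N·m.
So T = 2257.3 / (0.8554 × 4.6) = 573.69 N.

T ≈ 574 N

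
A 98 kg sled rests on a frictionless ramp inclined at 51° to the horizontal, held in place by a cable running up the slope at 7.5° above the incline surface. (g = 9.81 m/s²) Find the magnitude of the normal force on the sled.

N ≈ 507 N

Take axes along and perpendicular to the incline. Weight components: W sin 51° = 747.1 N down-slope, W cos 51° = 605 N into the surface.
Along incline: T cos 7.5° = W sin 51° → T = 753.6 N.
Perpendicular: N = W cos 51° − T sin 7.5° = 506.7 N.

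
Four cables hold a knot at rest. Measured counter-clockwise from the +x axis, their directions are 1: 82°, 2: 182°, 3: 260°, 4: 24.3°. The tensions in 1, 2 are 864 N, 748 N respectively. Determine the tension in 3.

Resolve: ΣF_x = 864 cos 82° + 748 cos 182° + T_3 cos 260° + T_4 cos 24.3° = 0.
        ΣF_y = 864 sin 82° + 748 sin 182° + T_3 sin 260° + T_4 sin 24.3° = 0.
The known terms sum to (-627.3, 829.5) N, so -0.1736 T_3 + 0.9114 T_4 = 627.3 and -0.9848 T_3 + 0.4115 T_4 = -829.5.
Solving simultaneously: T_3 = 1228 N, T_4 = 922.2 N.

T_3 ≈ 1230 N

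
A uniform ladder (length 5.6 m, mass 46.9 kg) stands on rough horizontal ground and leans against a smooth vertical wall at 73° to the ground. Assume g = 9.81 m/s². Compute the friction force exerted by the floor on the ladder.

f ≈ 70.3 N

Torques about the foot: N_wall · 5.6 sin 73° = 46.9×9.81×2.8 cos 73° → N_wall = 70.332 N.
ΣF_x = 0: f_floor = N_wall = 70.332 N.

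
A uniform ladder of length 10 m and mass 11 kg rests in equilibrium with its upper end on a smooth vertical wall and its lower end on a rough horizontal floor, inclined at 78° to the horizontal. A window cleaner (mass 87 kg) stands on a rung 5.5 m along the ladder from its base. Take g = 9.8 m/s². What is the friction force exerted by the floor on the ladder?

Torques about the foot: N_wall · 10 sin 78° = 11×9.8×5 cos 78° + 87×9.8×5.5 cos 78° → N_wall = 111.13 N.
ΣF_x = 0: f_floor = N_wall = 111.13 N.

f ≈ 111 N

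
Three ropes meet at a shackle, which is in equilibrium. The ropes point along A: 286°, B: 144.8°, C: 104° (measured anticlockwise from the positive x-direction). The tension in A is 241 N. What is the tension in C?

T_C ≈ 231 N

Resolve: ΣF_x = 241 cos 286° + T_B cos 144.8° + T_C cos 104° = 0.
        ΣF_y = 241 sin 286° + T_B sin 144.8° + T_C sin 104° = 0.
The known terms sum to (66.43, -231.7) N, so -0.8171 T_B − 0.2419 T_C = -66.43 and 0.5764 T_B + 0.9703 T_C = 231.7.
Solving simultaneously: T_B = 12.87 N, T_C = 231.1 N.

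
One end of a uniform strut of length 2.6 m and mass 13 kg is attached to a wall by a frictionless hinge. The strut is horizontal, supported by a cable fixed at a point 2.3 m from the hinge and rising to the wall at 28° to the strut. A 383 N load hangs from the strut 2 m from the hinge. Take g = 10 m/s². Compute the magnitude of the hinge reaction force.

Take torques about the hinge: T sin 28° · 2.3 = 13×10×1.3 + 383×2 = 935 N·m.
So T = 935 / (0.4695 × 2.3) = 865.91 N.
ΣF_x = 0: H_x = T cos 28° = 764.56 N.
ΣF_y = 0: H_y = (13×10 + 383) − T sin 28° = 513 − 406.52 = 106.48 N.
|H| = √(H_x² + H_y²) = √((764.56)² + (106.48)²) = 771.94 N.

|H| ≈ 772 N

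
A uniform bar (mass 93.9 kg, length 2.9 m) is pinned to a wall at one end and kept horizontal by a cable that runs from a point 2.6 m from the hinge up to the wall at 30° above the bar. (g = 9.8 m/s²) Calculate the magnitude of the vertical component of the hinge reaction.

Take torques about the hinge: T sin 30° · 2.6 = 93.9×9.8×1.45 = 1334.3 N·m.
So T = 1334.3 / (0.5000 × 2.6) = 1026.4 N.
ΣF_y = 0: H_y = (93.9×9.8) − T sin 30° = 920.22 − 513.2 = 407.02 N.

|H_y| ≈ 407 N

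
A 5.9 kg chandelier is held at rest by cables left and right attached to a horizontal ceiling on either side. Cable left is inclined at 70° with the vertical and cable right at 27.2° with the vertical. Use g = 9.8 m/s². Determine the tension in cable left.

Angles from the horizontal: cable left is 90° − 70° = 20°, cable right is 90° − 27.2° = 62.8°.
Weight W = 5.9 × 9.8 = 57.82 N acts straight down.
Horizontal: T_left cos 20° = T_right cos 62.8°  →  T_right = 2.056 T_left.
Vertical: T_left sin 20° + T_right sin 62.8° = 57.82.
Substituting the horizontal relation into the vertical equation gives 2.17 T_left = 57.82, so T_left = 26.64 N.

T_left ≈ 26.6 N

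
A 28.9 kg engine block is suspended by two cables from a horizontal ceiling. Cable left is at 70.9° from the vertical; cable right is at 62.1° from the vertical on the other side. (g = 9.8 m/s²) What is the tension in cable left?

Angles from the horizontal: cable left is 90° − 70.9° = 19.1°, cable right is 90° − 62.1° = 27.9°.
Weight W = 28.9 × 9.8 = 283.2 N acts straight down.
Horizontal: T_left cos 19.1° = T_right cos 27.9°  →  T_right = 1.069 T_left.
Vertical: T_left sin 19.1° + T_right sin 27.9° = 283.2.
Substituting the horizontal relation into the vertical equation gives 0.8275 T_left = 283.2, so T_left = 342.2 N.

T_left ≈ 342 N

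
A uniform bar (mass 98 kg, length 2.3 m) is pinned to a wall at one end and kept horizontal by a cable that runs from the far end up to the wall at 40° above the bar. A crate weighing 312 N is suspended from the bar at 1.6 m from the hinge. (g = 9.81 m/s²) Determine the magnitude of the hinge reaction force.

|H| ≈ 1010 N

Take torques about the hinge: T sin 40° · 2.3 = 98×9.81×1.15 + 312×1.6 = 1604.8 N·m.
So T = 1604.8 / (0.6428 × 2.3) = 1085.5 N.
ΣF_x = 0: H_x = T cos 40° = 831.53 N.
ΣF_y = 0: H_y = (98×9.81 + 312) − T sin 40° = 1273.4 − 697.73 = 575.65 N.
|H| = √(H_x² + H_y²) = √((831.53)² + (575.65)²) = 1011.3 N.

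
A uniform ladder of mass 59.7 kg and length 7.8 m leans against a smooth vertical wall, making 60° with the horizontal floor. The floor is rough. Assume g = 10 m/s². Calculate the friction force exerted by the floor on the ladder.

f ≈ 172 N

Torques about the foot: N_wall · 7.8 sin 60° = 59.7×10×3.9 cos 60° → N_wall = 172.34 N.
ΣF_x = 0: f_floor = N_wall = 172.34 N.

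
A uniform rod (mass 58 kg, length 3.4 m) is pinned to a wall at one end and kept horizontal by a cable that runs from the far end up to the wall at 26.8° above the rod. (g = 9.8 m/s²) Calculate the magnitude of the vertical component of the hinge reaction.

Take torques about the hinge: T sin 26.8° · 3.4 = 58×9.8×1.7 = 966.28 N·m.
So T = 966.28 / (0.4509 × 3.4) = 630.33 N.
ΣF_y = 0: H_y = (58×9.8) − T sin 26.8° = 568.4 − 284.2 = 284.2 N.

|H_y| ≈ 284 N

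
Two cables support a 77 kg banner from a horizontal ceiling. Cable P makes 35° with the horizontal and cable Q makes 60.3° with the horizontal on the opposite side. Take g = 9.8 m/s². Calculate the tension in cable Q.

Weight W = 77 × 9.8 = 754.6 N acts straight down.
Horizontal: T_P cos 35° = T_Q cos 60.3°  →  T_P = 0.6048 T_Q.
Vertical: T_P sin 35° + T_Q sin 60.3° = 754.6.
Substituting the horizontal relation into the vertical equation gives 1.216 T_Q = 754.6, so T_Q = 620.8 N.

T_Q ≈ 621 N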